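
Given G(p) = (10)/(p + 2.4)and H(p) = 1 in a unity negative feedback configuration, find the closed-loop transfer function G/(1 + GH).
Closed-loop T = G/(1+GH).
Numerator: G_num * H_den = 10.
Denominator: G_den * H_den + G_num * H_num = (p + 2.4) + (10) = p + 12.4.
T(p) = (10)/(p + 12.4)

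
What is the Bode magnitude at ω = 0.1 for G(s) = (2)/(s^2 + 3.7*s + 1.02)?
Substitute s = j*0.1: G(j0.1) = 1.74589 - 0.639585j.
|G(j0.1)| = sqrt(Re² + Im²) = 1.859.
20*log₁₀(1.859) = 5.39 dB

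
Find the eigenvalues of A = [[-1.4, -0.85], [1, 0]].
Eigenvalues solve det(λI - A) = 0.
Characteristic polynomial: λ^2 + 1.4*λ + 0.85 = 0.
Roots: -0.7 + 0.6j, -0.7 - 0.6j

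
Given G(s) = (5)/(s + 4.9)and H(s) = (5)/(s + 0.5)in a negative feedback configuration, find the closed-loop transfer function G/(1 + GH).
Closed-loop T = G/(1+GH).
Numerator: G_num * H_den = 5*s + 2.5.
Denominator: G_den * H_den + G_num * H_num = (s^2 + 5.4*s + 2.45) + (25) = s^2 + 5.4*s + 27.45.
T(s) = (5*s + 2.5)/(s^2 + 5.4*s + 27.45)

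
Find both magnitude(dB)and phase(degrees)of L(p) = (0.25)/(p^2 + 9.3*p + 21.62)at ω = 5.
Substitute p = j*5: L(j5) = -0.000388743 - 0.00534809j.
|L| = 20*log₁₀(sqrt(Re²+Im²)) = -45.41 dB.
∠L = atan2(Im, Re) = -94.16°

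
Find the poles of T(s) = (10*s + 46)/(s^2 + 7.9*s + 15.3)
Set denominator = 0: s^2 + 7.9*s + 15.3 = (s + 4.5)(s + 3.4) = 0 → Poles: -3.4, -4.5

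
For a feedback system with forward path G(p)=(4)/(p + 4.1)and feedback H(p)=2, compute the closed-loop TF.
Closed-loop T = G/(1+GH).
Numerator: G_num * H_den = 4.
Denominator: G_den * H_den + G_num * H_num = (p + 4.1) + (8) = p + 12.1.
T(p) = (4)/(p + 12.1)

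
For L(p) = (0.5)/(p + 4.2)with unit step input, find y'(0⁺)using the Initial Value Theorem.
IVT: y'(0⁺) = lim_{p→∞} p²·Y(p) = lim_{p→∞} p·L(p).
deg(num) = 0, deg(den) = 1, relative degree = 1, so p·L(p) → (leading num)/(leading den) = 0.5/1 = 0.5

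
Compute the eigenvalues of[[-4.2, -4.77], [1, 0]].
Eigenvalues solve det(λI - A) = 0.
Characteristic polynomial: λ^2 + 4.2*λ + 4.77 = 0.
Roots: -2.1 + 0.6j, -2.1 - 0.6j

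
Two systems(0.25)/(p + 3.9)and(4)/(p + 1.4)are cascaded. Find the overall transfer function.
Series: H = H₁ · H₂ = (n₁·n₂)/(d₁·d₂).
Num: n₁·n₂ = 1. Den: d₁·d₂ = p^2 + 5.3*p + 5.46.
H(p) = (1)/(p^2 + 5.3*p + 5.46)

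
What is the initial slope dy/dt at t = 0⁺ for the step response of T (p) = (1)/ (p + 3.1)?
IVT: y'(0⁺) = lim_{p→∞} p²·Y(p) = lim_{p→∞} p·T(p).
deg(num) = 0, deg(den) = 1, relative degree = 1, so p·T(p) → (leading num)/(leading den) = 1/1 = 1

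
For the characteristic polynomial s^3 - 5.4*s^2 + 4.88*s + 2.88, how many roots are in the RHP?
s^3 - 5.4*s^2 + 4.88*s + 2.88 = (s - 4)(s - 1.8)(s + 0.4). Poles: -0.4, 1.8, 4. RHP poles (Re>0): 2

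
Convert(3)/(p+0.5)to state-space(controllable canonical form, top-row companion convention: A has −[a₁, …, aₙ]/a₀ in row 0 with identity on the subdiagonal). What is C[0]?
Reachable canonical form: C = numerator coefficients (right-aligned, zero-padded to length n).
num = 3, C = [[3]].
C[0] = 3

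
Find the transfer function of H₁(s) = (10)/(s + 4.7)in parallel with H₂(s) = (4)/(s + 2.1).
Parallel: H = H₁ + H₂ = (n₁·d₂ + n₂·d₁)/(d₁·d₂).
n₁·d₂ = 10*s + 21. n₂·d₁ = 4*s + 18.8. Sum = 14*s + 39.8. d₁·d₂ = s^2 + 6.8*s + 9.87.
H(s) = (14*s + 39.8)/(s^2 + 6.8*s + 9.87)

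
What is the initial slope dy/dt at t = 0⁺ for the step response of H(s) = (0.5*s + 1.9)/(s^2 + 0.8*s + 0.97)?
IVT: y'(0⁺) = lim_{s→∞} s²·Y(s) = lim_{s→∞} s·H(s).
deg(num) = 1, deg(den) = 2, relative degree = 1, so s·H(s) → (leading num)/(leading den) = 0.5/1 = 0.5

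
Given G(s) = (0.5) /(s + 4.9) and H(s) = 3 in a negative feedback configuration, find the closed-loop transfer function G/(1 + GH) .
Closed-loop T = G/(1+GH).
Numerator: G_num * H_den = 0.5.
Denominator: G_den * H_den + G_num * H_num = (s + 4.9) + (1.5) = s + 6.4.
T(s) = (0.5)/(s + 6.4)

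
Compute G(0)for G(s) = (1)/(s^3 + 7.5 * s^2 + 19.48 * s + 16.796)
DC gain = G(0) = num(0)/den(0) = 1/16.796 = 0.05954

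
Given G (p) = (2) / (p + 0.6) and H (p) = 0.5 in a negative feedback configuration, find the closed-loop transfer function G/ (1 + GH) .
Closed-loop T = G/(1+GH).
Numerator: G_num * H_den = 2.
Denominator: G_den * H_den + G_num * H_num = (p + 0.6) + (1) = p + 1.6.
T(p) = (2)/(p + 1.6)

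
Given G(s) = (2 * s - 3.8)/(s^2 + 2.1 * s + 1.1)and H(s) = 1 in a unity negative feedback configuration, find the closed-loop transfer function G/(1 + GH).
Closed-loop T = G/(1+GH).
Numerator: G_num * H_den = 2*s - 3.8.
Denominator: G_den * H_den + G_num * H_num = (s^2 + 2.1*s + 1.1) + (2*s - 3.8) = s^2 + 4.1*s - 2.7.
T(s) = (2*s - 3.8)/(s^2 + 4.1*s - 2.7)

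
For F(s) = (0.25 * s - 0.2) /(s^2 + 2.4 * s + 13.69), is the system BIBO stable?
Denominator: s^2 + 2.4*s + 13.69. Poles: -1.2 + 3.5j, -1.2 - 3.5j. All Re(p)<0: Yes (stable)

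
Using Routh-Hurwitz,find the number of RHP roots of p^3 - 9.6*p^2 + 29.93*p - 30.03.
Routh array:
p^3: [1, 29.93]; p^2: [-9.6, -30.03]; p^1: [26.8019]; p^0: [-30.03]
First column: [1, -9.6, 26.8019, -30.03]. Sign changes = RHP roots = 3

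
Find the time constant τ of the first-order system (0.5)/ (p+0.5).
First-order system: τ = -1/pole. Pole = -0.5. τ = -1/(-0.5) = 2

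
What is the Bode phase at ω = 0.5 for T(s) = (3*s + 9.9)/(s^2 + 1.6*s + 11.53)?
Substitute s = j*0.5: T(j0.5) = 0.882651 + 0.0703794j.
∠T(j0.5) = atan2(Im, Re) = atan2(0.0703794, 0.882651) = 4.56°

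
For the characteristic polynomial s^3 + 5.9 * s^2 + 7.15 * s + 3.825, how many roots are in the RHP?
s^3 + 5.9*s^2 + 7.15*s + 3.825 = (s + 4.5)(s^2 + 1.4*s + 0.85). Poles: -0.7 + 0.6j, -0.7 - 0.6j, -4.5. RHP poles (Re>0): 0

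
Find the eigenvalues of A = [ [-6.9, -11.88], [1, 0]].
Eigenvalues solve det(λI - A) = 0.
Characteristic polynomial: λ^2 + 6.9*λ + 11.88 = 0.
Factor: (λ + 3.6)(λ + 3.3) = 0.
Roots: -3.3, -3.6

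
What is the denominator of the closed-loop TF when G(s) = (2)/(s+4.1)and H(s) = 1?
Characteristic poly = G_den * H_den + G_num * H_num = (s + 4.1) + (2) = s + 6.1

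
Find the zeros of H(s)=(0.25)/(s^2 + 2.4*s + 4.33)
Numerator is a nonzero constant (0.25) → Zeros: none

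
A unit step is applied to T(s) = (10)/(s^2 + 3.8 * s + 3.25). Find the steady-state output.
FVT: lim_{t→∞} y(t) = lim_{s→0} s*Y(s) where Y(s) = T(s)/s.
= lim_{s→0} T(s) = T(0) = num(0)/den(0) = 10/3.25 = 3.077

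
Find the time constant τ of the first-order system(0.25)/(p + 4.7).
First-order system: τ = -1/pole. Pole = -4.7. τ = -1/(-4.7) = 0.2128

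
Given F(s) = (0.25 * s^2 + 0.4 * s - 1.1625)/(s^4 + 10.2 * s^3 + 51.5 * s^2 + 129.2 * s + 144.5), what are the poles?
Set denominator = 0: s^4 + 10.2*s^3 + 51.5*s^2 + 129.2*s + 144.5 = (s^2 + 5.2*s + 17)(s^2 + 5*s + 8.5) = 0 → Poles: -2.5 + 1.5j, -2.5 - 1.5j, -2.6 + 3.2j, -2.6 - 3.2j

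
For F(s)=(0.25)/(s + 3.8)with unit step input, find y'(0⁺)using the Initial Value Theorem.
IVT: y'(0⁺) = lim_{s→∞} s²·Y(s) = lim_{s→∞} s·F(s).
deg(num) = 0, deg(den) = 1, relative degree = 1, so s·F(s) → (leading num)/(leading den) = 0.25/1 = 0.25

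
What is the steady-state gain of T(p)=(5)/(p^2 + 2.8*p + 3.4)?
DC gain = T(0) = num(0)/den(0) = 5/3.4 = 1.471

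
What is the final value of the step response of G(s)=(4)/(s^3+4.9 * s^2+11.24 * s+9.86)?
FVT: lim_{t→∞} y(t) = lim_{s→0} s*Y(s) where Y(s) = G(s)/s.
= lim_{s→0} G(s) = G(0) = num(0)/den(0) = 4/9.86 = 0.4057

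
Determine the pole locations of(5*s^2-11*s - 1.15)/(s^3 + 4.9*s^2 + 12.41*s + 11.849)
Set denominator = 0: s^3 + 4.9*s^2 + 12.41*s + 11.849 = (s + 1.7)(s^2 + 3.2*s + 6.97) = 0 → Poles: -1.6 + 2.1j, -1.6 - 2.1j, -1.7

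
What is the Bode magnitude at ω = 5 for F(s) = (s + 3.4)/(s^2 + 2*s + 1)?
Substitute s = j*5: F(j5) = -0.0467456 - 0.227811j.
|F(j5)| = sqrt(Re² + Im²) = 0.2326.
20*log₁₀(0.2326) = -12.67 dB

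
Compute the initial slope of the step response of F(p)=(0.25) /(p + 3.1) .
IVT: y'(0⁺) = lim_{p→∞} p²·Y(p) = lim_{p→∞} p·F(p).
deg(num) = 0, deg(den) = 1, relative degree = 1, so p·F(p) → (leading num)/(leading den) = 0.25/1 = 0.25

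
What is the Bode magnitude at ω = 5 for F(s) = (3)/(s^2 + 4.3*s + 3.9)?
Substitute s = j*5: F(j5) = -0.0697551 - 0.0710775j.
|F(j5)| = sqrt(Re² + Im²) = 0.09959.
20*log₁₀(0.09959) = -20.04 dB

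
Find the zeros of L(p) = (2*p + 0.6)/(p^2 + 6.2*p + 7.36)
Set numerator = 0: 2*p + 0.6 = 0 → Zeros: -0.3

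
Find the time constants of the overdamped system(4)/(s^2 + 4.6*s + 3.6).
Overdamped: real poles at -1, -3.6. τ = -1/pole → τ₁ = 1, τ₂ = 0.2778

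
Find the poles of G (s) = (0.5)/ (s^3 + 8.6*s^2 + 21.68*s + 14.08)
Set denominator = 0: s^3 + 8.6*s^2 + 21.68*s + 14.08 = (s + 1)(s + 3.2)(s + 4.4) = 0 → Poles: -1, -3.2, -4.4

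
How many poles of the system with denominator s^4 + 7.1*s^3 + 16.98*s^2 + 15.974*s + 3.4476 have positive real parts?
s^4 + 7.1*s^3 + 16.98*s^2 + 15.974*s + 3.4476 = (s + 3.4)(s + 0.3)(s^2 + 3.4*s + 3.38). Poles: -0.3, -1.7 + 0.7j, -1.7 - 0.7j, -3.4. RHP poles (Re>0): 0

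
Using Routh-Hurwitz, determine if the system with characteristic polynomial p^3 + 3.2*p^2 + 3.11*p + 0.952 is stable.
Routh array:
p^3: [1, 3.11]; p^2: [3.2, 0.952]; p^1: [2.8125]; p^0: [0.952]
First column: [1, 3.2, 2.8125, 0.952]. Sign changes = 0.
Yes, stable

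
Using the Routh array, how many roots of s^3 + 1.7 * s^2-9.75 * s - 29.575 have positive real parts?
Routh array:
s^3: [1, -9.75]; s^2: [1.7, -29.575]; s^1: [7.64706]; s^0: [-29.575]
First column: [1, 1.7, 7.64706, -29.575]. Sign changes = RHP roots = 1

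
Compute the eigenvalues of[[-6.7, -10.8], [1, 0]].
Eigenvalues solve det(λI - A) = 0.
Characteristic polynomial: λ^2 + 6.7*λ + 10.8 = 0.
Factor: (λ + 4)(λ + 2.7) = 0.
Roots: -2.7, -4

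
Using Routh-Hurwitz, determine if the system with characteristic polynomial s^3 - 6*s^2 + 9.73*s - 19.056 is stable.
Routh array:
s^3: [1, 9.73]; s^2: [-6, -19.056]; s^1: [6.554]; s^0: [-19.056]
First column: [1, -6, 6.554, -19.056]. Sign changes = 3.
No, unstable (3 RHP root(s))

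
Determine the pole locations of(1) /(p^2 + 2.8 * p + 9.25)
Set denominator = 0: p^2 + 2.8*p + 9.25 = 0 → Poles: -1.4 + 2.7j, -1.4 - 2.7j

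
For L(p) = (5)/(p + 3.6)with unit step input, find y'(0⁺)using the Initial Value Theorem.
IVT: y'(0⁺) = lim_{p→∞} p²·Y(p) = lim_{p→∞} p·L(p).
deg(num) = 0, deg(den) = 1, relative degree = 1, so p·L(p) → (leading num)/(leading den) = 5/1 = 5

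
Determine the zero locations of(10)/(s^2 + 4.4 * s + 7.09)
Numerator is a nonzero constant (10) → Zeros: none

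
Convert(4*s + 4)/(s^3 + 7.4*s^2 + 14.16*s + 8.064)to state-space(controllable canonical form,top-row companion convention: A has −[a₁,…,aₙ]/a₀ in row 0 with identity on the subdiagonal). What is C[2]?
Reachable canonical form: C = numerator coefficients (right-aligned, zero-padded to length n).
num = 4*s + 4, C = [[0, 4, 4]].
C[2] = 4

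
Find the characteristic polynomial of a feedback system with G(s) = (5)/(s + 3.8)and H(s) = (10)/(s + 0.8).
Characteristic poly = G_den * H_den + G_num * H_num = (s^2 + 4.6*s + 3.04) + (50) = s^2 + 4.6*s + 53.04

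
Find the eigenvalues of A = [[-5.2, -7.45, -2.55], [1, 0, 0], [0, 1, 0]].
Eigenvalues solve det(λI - A) = 0.
Characteristic polynomial: λ^3 + 5.2*λ^2 + 7.45*λ + 2.55 = 0.
Factor: (λ + 3)(λ + 1.7)(λ + 0.5) = 0.
Roots: -0.5, -1.7, -3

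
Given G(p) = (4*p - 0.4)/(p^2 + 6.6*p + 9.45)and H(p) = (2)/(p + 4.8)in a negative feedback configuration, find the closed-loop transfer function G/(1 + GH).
Closed-loop T = G/(1+GH).
Numerator: G_num * H_den = 4*p^2 + 18.8*p - 1.92.
Denominator: G_den * H_den + G_num * H_num = (p^3 + 11.4*p^2 + 41.13*p + 45.36) + (8*p - 0.8) = p^3 + 11.4*p^2 + 49.13*p + 44.56.
T(p) = (4*p^2 + 18.8*p - 1.92)/(p^3 + 11.4*p^2 + 49.13*p + 44.56)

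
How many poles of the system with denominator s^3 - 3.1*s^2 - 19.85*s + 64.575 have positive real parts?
s^3 - 3.1*s^2 - 19.85*s + 64.575 = (s - 4.1)(s + 4.5)(s - 3.5). Poles: -4.5, 3.5, 4.1. RHP poles (Re>0): 2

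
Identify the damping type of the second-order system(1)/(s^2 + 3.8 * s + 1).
Standard form: ωn²/(s²+2ζωn·s+ωn²) gives ωn=1, ζ=1.9.
Overdamped (ζ = 1.9 > 1)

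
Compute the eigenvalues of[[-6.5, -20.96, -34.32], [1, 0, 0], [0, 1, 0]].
Eigenvalues solve det(λI - A) = 0.
Characteristic polynomial: λ^3 + 6.5*λ^2 + 20.96*λ + 34.32 = 0.
Factor: (λ + 3.3)(λ^2 + 3.2*λ + 10.4) = 0.
Roots: -1.6 + 2.8j, -1.6 - 2.8j, -3.3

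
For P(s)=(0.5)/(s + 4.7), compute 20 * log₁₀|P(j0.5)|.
Substitute s = j*0.5: P(j0.5) = 0.105192 - 0.0111907j.
|P(j0.5)| = sqrt(Re² + Im²) = 0.1058.
20*log₁₀(0.1058) = -19.51 dB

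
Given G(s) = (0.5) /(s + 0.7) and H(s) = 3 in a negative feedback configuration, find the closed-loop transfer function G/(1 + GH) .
Closed-loop T = G/(1+GH).
Numerator: G_num * H_den = 0.5.
Denominator: G_den * H_den + G_num * H_num = (s + 0.7) + (1.5) = s + 2.2.
T(s) = (0.5)/(s + 2.2)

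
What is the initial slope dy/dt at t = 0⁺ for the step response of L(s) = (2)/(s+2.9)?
IVT: y'(0⁺) = lim_{s→∞} s²·Y(s) = lim_{s→∞} s·L(s).
deg(num) = 0, deg(den) = 1, relative degree = 1, so s·L(s) → (leading num)/(leading den) = 2/1 = 2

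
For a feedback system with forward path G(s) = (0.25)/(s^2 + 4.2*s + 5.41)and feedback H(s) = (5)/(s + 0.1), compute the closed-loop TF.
Closed-loop T = G/(1+GH).
Numerator: G_num * H_den = 0.25*s + 0.025.
Denominator: G_den * H_den + G_num * H_num = (s^3 + 4.3*s^2 + 5.83*s + 0.541) + (1.25) = s^3 + 4.3*s^2 + 5.83*s + 1.791.
T(s) = (0.25*s + 0.025)/(s^3 + 4.3*s^2 + 5.83*s + 1.791)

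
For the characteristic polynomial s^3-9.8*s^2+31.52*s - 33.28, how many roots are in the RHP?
s^3 - 9.8*s^2 + 31.52*s - 33.28 = (s - 4)(s - 2.6)(s - 3.2). Poles: 2.6, 3.2, 4. RHP poles (Re>0): 3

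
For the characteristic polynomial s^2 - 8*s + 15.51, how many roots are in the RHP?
s^2 - 8*s + 15.51 = (s - 4.7)(s - 3.3). Poles: 3.3, 4.7. RHP poles (Re>0): 2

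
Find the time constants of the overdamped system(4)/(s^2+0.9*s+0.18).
Overdamped: real poles at -0.3, -0.6. τ = -1/pole → τ₁ = 3.333, τ₂ = 1.667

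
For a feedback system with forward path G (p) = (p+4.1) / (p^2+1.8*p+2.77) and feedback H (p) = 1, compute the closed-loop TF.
Closed-loop T = G/(1+GH).
Numerator: G_num * H_den = p + 4.1.
Denominator: G_den * H_den + G_num * H_num = (p^2 + 1.8*p + 2.77) + (p + 4.1) = p^2 + 2.8*p + 6.87.
T(p) = (p + 4.1)/(p^2 + 2.8*p + 6.87)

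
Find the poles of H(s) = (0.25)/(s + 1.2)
Set denominator = 0: s + 1.2 = 0 → Poles: -1.2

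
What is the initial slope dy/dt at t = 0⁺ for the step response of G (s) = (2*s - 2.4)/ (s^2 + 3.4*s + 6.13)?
IVT: y'(0⁺) = lim_{s→∞} s²·Y(s) = lim_{s→∞} s·G(s).
deg(num) = 1, deg(den) = 2, relative degree = 1, so s·G(s) → (leading num)/(leading den) = 2/1 = 2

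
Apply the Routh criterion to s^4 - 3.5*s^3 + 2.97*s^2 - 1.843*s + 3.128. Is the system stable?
Routh array:
s^4: [1, 2.97, 3.128]; s^3: [-3.5, -1.843]; s^2: [2.44343, 3.128]; s^1: [2.63759]; s^0: [3.128]
First column: [1, -3.5, 2.44343, 2.63759, 3.128]. Sign changes = 2.
No, unstable (2 RHP root(s))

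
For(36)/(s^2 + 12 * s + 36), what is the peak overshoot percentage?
Standard form: ωn²/(s²+2ζωn·s+ωn²) → ωn = 6, ζ = 1.
ζ ≥ 1, so the response is non-oscillatory: peak overshoot = 0%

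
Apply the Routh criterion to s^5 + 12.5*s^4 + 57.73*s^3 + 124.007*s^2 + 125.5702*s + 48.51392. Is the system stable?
Routh array:
s^5: [1, 57.73, 125.5702]; s^4: [12.5, 124.007, 48.51392]; s^3: [47.80944, 121.689]; s^2: [92.1908, 48.51392]; s^1: [96.5301]; s^0: [48.51392]
First column: [1, 12.5, 47.80944, 92.1908, 96.5301, 48.51392]. Sign changes = 0.
Yes, stable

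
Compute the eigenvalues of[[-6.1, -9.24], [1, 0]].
Eigenvalues solve det(λI - A) = 0.
Characteristic polynomial: λ^2 + 6.1*λ + 9.24 = 0.
Factor: (λ + 3.3)(λ + 2.8) = 0.
Roots: -2.8, -3.3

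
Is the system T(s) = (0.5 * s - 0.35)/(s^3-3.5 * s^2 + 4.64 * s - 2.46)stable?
Denominator: s^3 - 3.5*s^2 + 4.64*s - 2.46 = (s - 1.5)(s^2 - 2*s + 1.64). Poles: 1 + 0.8j, 1 - 0.8j, 1.5. All Re(p)<0: No (unstable)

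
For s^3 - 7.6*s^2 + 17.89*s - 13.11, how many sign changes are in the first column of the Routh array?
Routh array:
s^3: [1, 17.89]; s^2: [-7.6, -13.11]; s^1: [16.165]; s^0: [-13.11]
First column: [1, -7.6, 16.165, -13.11]. Sign changes = 3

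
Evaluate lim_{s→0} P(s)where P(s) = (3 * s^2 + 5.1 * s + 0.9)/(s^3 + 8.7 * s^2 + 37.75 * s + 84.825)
DC gain = P(0) = num(0)/den(0) = 0.9/84.825 = 0.01061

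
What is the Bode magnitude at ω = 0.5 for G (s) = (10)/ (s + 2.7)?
Substitute s = j*0.5: G(j0.5) = 3.5809 - 0.66313j.
|G(j0.5)| = sqrt(Re² + Im²) = 3.642.
20*log₁₀(3.642) = 11.23 dB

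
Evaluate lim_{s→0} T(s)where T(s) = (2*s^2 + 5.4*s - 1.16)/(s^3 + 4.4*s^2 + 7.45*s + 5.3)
DC gain = T(0) = num(0)/den(0) = -1.16/5.3 = -0.2189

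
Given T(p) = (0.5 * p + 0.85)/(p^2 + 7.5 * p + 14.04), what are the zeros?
Set numerator = 0: 0.5*p + 0.85 = 0 → Zeros: -1.7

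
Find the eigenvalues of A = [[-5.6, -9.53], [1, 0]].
Eigenvalues solve det(λI - A) = 0.
Characteristic polynomial: λ^2 + 5.6*λ + 9.53 = 0.
Roots: -2.8 + 1.3j, -2.8 - 1.3j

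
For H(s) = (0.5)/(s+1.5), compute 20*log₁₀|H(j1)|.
Substitute s = j*1: H(j1) = 0.230769 - 0.153846j.
|H(j1)| = sqrt(Re² + Im²) = 0.2774.
20*log₁₀(0.2774) = -11.14 dB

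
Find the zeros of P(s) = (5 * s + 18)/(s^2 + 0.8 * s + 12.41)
Set numerator = 0: 5*s + 18 = 0 → Zeros: -3.6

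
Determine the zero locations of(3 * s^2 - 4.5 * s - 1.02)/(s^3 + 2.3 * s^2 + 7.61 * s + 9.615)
Set numerator = 0: 3*s^2 - 4.5*s - 1.02 = 3*(s - 1.7)(s + 0.2) = 0 → Zeros: -0.2, 1.7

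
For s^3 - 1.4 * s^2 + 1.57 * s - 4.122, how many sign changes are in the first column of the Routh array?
Routh array:
s^3: [1, 1.57]; s^2: [-1.4, -4.122]; s^1: [-1.37429]; s^0: [-4.122]
First column: [1, -1.4, -1.37429, -4.122]. Sign changes = 1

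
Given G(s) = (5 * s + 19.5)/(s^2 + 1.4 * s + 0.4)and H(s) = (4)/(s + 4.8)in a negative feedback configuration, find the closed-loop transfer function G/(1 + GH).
Closed-loop T = G/(1+GH).
Numerator: G_num * H_den = 5*s^2 + 43.5*s + 93.6.
Denominator: G_den * H_den + G_num * H_num = (s^3 + 6.2*s^2 + 7.12*s + 1.92) + (20*s + 78) = s^3 + 6.2*s^2 + 27.12*s + 79.92.
T(s) = (5*s^2 + 43.5*s + 93.6)/(s^3 + 6.2*s^2 + 27.12*s + 79.92)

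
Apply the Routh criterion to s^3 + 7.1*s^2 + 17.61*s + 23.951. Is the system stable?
Routh array:
s^3: [1, 17.61]; s^2: [7.1, 23.951]; s^1: [14.2366]; s^0: [23.951]
First column: [1, 7.1, 14.2366, 23.951]. Sign changes = 0.
Yes, stable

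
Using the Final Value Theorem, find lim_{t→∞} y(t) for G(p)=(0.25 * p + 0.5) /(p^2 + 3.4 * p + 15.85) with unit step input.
FVT: lim_{t→∞} y(t) = lim_{p→0} p*Y(p) where Y(p) = G(p)/p.
= lim_{p→0} G(p) = G(0) = num(0)/den(0) = 0.5/15.85 = 0.03155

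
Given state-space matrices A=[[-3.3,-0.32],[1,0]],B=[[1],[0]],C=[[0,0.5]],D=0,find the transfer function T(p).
T(p) = C(pI - A)⁻¹B + D.
Characteristic polynomial det(pI - A) = p^2 + 3.3*p + 0.32.
Numerator from C·adj(pI-A)·B + D·det(pI-A) = 0.5.
T(p) = (0.5)/(p^2 + 3.3*p + 0.32)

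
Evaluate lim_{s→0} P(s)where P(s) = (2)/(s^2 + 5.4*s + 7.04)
DC gain = P(0) = num(0)/den(0) = 2/7.04 = 0.2841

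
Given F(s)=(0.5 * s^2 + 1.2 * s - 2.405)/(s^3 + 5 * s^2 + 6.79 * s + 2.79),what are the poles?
Set denominator = 0: s^3 + 5*s^2 + 6.79*s + 2.79 = (s + 0.9)(s + 3.1)(s + 1) = 0 → Poles: -0.9, -1, -3.1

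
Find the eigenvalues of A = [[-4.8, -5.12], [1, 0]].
Eigenvalues solve det(λI - A) = 0.
Characteristic polynomial: λ^2 + 4.8*λ + 5.12 = 0.
Factor: (λ + 1.6)(λ + 3.2) = 0.
Roots: -1.6, -3.2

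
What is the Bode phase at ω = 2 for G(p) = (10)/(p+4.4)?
Substitute p = j*2: G(j2) = 1.88356 - 0.856164j.
∠G(j2) = atan2(Im, Re) = atan2(-0.856164, 1.88356) = -24.44°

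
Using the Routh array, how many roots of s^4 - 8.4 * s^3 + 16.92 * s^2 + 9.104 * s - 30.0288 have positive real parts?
Routh array:
s^4: [1, 16.92, -30.0288]; s^3: [-8.4, 9.104]; s^2: [18.0038, -30.0288]; s^1: [-4.90647]; s^0: [-30.0288]
First column: [1, -8.4, 18.0038, -4.90647, -30.0288]. Sign changes = RHP roots = 3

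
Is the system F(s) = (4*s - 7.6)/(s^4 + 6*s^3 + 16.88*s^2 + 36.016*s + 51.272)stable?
Denominator: s^4 + 6*s^3 + 16.88*s^2 + 36.016*s + 51.272 = (s^2 + 0.4*s + 5.8)(s^2 + 5.6*s + 8.84). Poles: -0.2 + 2.4j, -0.2 - 2.4j, -2.8 + 1j, -2.8 - 1j. All Re(p)<0: Yes (stable)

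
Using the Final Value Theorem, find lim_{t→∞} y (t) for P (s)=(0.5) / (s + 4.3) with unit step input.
FVT: lim_{t→∞} y(t) = lim_{s→0} s*Y(s) where Y(s) = P(s)/s.
= lim_{s→0} P(s) = P(0) = num(0)/den(0) = 0.5/4.3 = 0.1163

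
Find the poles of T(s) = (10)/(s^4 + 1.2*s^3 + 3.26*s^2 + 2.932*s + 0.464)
Set denominator = 0: s^4 + 1.2*s^3 + 3.26*s^2 + 2.932*s + 0.464 = (s + 0.8)(s + 0.2)(s^2 + 0.2*s + 2.9) = 0 → Poles: -0.1 + 1.7j, -0.1 - 1.7j, -0.2, -0.8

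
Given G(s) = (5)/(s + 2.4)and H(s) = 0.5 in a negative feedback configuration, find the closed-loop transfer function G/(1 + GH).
Closed-loop T = G/(1+GH).
Numerator: G_num * H_den = 5.
Denominator: G_den * H_den + G_num * H_num = (s + 2.4) + (2.5) = s + 4.9.
T(s) = (5)/(s + 4.9)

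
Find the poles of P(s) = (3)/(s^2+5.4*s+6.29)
Set denominator = 0: s^2 + 5.4*s + 6.29 = (s + 3.7)(s + 1.7) = 0 → Poles: -1.7, -3.7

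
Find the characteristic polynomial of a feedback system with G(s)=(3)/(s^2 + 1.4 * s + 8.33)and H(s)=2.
Characteristic poly = G_den * H_den + G_num * H_num = (s^2 + 1.4*s + 8.33) + (6) = s^2 + 1.4*s + 14.33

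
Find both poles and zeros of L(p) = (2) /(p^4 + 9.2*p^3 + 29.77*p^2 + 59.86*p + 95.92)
Set denominator = 0: p^4 + 9.2*p^3 + 29.77*p^2 + 59.86*p + 95.92 = (p + 4.4)(p + 4)(p^2 + 0.8*p + 5.45) = 0 → Poles: -0.4 + 2.3j, -0.4 - 2.3j, -4, -4.4
Numerator is a nonzero constant (2) → Zeros: none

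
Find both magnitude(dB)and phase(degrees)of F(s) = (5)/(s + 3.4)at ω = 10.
Substitute s = j*10: F(j10) = 0.152384 - 0.448189j.
|F| = 20*log₁₀(sqrt(Re²+Im²)) = -6.50 dB.
∠F = atan2(Im, Re) = -71.22°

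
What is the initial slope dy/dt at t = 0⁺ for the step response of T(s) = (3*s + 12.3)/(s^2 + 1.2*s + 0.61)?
IVT: y'(0⁺) = lim_{s→∞} s²·Y(s) = lim_{s→∞} s·T(s).
deg(num) = 1, deg(den) = 2, relative degree = 1, so s·T(s) → (leading num)/(leading den) = 3/1 = 3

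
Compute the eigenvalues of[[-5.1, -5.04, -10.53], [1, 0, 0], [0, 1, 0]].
Eigenvalues solve det(λI - A) = 0.
Characteristic polynomial: λ^3 + 5.1*λ^2 + 5.04*λ + 10.53 = 0.
Factor: (λ + 4.5)(λ^2 + 0.6*λ + 2.34) = 0.
Roots: -0.3 + 1.5j, -0.3 - 1.5j, -4.5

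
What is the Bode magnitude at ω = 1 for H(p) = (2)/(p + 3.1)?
Substitute p = j*1: H(j1) = 0.584354 - 0.188501j.
|H(j1)| = sqrt(Re² + Im²) = 0.614.
20*log₁₀(0.614) = -4.24 dB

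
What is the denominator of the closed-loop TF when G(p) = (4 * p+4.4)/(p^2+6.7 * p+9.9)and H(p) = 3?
Characteristic poly = G_den * H_den + G_num * H_num = (p^2 + 6.7*p + 9.9) + (12*p + 13.2) = p^2 + 18.7*p + 23.1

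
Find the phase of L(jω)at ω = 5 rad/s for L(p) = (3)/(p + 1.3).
Substitute p = j*5: L(j5) = 0.146122 - 0.562008j.
∠L(j5) = atan2(Im, Re) = atan2(-0.562008, 0.146122) = -75.43°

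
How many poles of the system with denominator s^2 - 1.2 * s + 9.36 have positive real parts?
Poles: 0.6 + 3j, 0.6 - 3j. RHP poles (Re>0): 2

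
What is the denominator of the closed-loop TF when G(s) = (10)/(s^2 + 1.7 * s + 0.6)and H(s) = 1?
Characteristic poly = G_den * H_den + G_num * H_num = (s^2 + 1.7*s + 0.6) + (10) = s^2 + 1.7*s + 10.6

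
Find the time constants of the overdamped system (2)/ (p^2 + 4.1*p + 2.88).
Overdamped: real poles at -0.9, -3.2. τ = -1/pole → τ₁ = 1.111, τ₂ = 0.3125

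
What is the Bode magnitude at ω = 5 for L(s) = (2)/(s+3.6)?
Substitute s = j*5: L(j5) = 0.189673 - 0.263435j.
|L(j5)| = sqrt(Re² + Im²) = 0.3246.
20*log₁₀(0.3246) = -9.77 dB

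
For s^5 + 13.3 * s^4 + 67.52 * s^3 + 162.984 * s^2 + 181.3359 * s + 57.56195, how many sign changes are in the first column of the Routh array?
Routh array:
s^5: [1, 67.52, 181.3359]; s^4: [13.3, 162.984, 57.56195]; s^3: [55.2656, 177.008]; s^2: [120.386, 57.56195]; s^1: [150.583]; s^0: [57.56195]
First column: [1, 13.3, 55.2656, 120.386, 150.583, 57.56195]. Sign changes = 0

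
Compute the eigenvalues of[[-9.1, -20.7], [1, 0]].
Eigenvalues solve det(λI - A) = 0.
Characteristic polynomial: λ^2 + 9.1*λ + 20.7 = 0.
Factor: (λ + 4.6)(λ + 4.5) = 0.
Roots: -4.5, -4.6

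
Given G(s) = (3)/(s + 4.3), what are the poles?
Set denominator = 0: s + 4.3 = 0 → Poles: -4.3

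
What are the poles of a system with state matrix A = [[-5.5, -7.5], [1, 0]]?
Eigenvalues solve det(λI - A) = 0.
Characteristic polynomial: λ^2 + 5.5*λ + 7.5 = 0.
Factor: (λ + 3)(λ + 2.5) = 0.
Roots: -2.5, -3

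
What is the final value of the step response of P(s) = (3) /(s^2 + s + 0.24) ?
FVT: lim_{t→∞} y(t) = lim_{s→0} s*Y(s) where Y(s) = P(s)/s.
= lim_{s→0} P(s) = P(0) = num(0)/den(0) = 3/0.24 = 12.5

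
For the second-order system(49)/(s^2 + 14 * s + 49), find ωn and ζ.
Standard form: ωn²/(s²+2ζωn·s+ωn²).
const=49=ωn² → ωn=7, s coeff=14=2ζωn → ζ=1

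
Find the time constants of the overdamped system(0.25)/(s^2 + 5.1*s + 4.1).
Overdamped: real poles at -4.1, -1. τ = -1/pole → τ₁ = 0.2439, τ₂ = 1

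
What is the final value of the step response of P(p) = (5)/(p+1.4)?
FVT: lim_{t→∞} y(t) = lim_{p→0} p*Y(p) where Y(p) = P(p)/p.
= lim_{p→0} P(p) = P(0) = num(0)/den(0) = 5/1.4 = 3.571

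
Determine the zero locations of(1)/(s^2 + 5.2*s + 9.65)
Numerator is a nonzero constant (1) → Zeros: none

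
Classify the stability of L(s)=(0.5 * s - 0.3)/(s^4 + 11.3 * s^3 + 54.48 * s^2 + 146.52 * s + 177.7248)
Denominator: s^4 + 11.3*s^3 + 54.48*s^2 + 146.52*s + 177.7248 = (s + 3.3)(s + 4.4)(s^2 + 3.6*s + 12.24). Poles: -1.8 + 3j, -1.8 - 3j, -3.3, -4.4. Stable (all poles in LHP)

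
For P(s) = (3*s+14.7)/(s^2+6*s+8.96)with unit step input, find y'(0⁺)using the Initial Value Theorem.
IVT: y'(0⁺) = lim_{s→∞} s²·Y(s) = lim_{s→∞} s·P(s).
deg(num) = 1, deg(den) = 2, relative degree = 1, so s·P(s) → (leading num)/(leading den) = 3/1 = 3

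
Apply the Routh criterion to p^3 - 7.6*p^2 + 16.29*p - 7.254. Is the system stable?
Routh array:
p^3: [1, 16.29]; p^2: [-7.6, -7.254]; p^1: [15.3355]; p^0: [-7.254]
First column: [1, -7.6, 15.3355, -7.254]. Sign changes = 3.
No, unstable (3 RHP root(s))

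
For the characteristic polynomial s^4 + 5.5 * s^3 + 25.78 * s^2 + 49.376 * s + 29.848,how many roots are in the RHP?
s^4 + 5.5*s^3 + 25.78*s^2 + 49.376*s + 29.848 = (s + 1.3)(s + 1.4)(s^2 + 2.8*s + 16.4). Poles: -1.3, -1.4, -1.4 + 3.8j, -1.4 - 3.8j. RHP poles (Re>0): 0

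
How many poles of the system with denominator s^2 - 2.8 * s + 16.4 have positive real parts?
Poles: 1.4 + 3.8j, 1.4 - 3.8j. RHP poles (Re>0): 2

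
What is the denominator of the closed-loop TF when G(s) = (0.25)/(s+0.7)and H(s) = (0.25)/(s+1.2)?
Characteristic poly = G_den * H_den + G_num * H_num = (s^2 + 1.9*s + 0.84) + (0.0625) = s^2 + 1.9*s + 0.9025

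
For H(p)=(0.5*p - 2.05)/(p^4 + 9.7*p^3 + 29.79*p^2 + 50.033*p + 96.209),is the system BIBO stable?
Denominator: p^4 + 9.7*p^3 + 29.79*p^2 + 50.033*p + 96.209 = (p + 4.6)(p + 4.7)(p^2 + 0.4*p + 4.45). Poles: -0.2 + 2.1j, -0.2 - 2.1j, -4.6, -4.7. All Re(p)<0: Yes (stable)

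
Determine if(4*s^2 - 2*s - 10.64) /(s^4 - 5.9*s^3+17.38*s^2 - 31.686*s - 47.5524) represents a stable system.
Denominator: s^4 - 5.9*s^3 + 17.38*s^2 - 31.686*s - 47.5524 = (s - 4.2)(s + 0.9)(s^2 - 2.6*s + 12.58). Poles: -0.9, 1.3 + 3.3j, 1.3 - 3.3j, 4.2. All Re(p)<0: No (unstable)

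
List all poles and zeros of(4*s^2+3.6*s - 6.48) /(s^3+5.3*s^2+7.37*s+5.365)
Set denominator = 0: s^3 + 5.3*s^2 + 7.37*s + 5.365 = (s + 3.7)(s^2 + 1.6*s + 1.45) = 0 → Poles: -0.8 + 0.9j, -0.8 - 0.9j, -3.7
Set numerator = 0: 4*s^2 + 3.6*s - 6.48 = 4*(s + 1.8)(s - 0.9) = 0 → Zeros: -1.8, 0.9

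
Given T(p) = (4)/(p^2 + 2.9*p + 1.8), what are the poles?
Set denominator = 0: p^2 + 2.9*p + 1.8 = (p + 2)(p + 0.9) = 0 → Poles: -0.9, -2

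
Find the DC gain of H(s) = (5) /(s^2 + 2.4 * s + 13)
DC gain = H(0) = num(0)/den(0) = 5/13 = 0.3846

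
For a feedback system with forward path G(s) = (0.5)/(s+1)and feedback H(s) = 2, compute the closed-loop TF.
Closed-loop T = G/(1+GH).
Numerator: G_num * H_den = 0.5.
Denominator: G_den * H_den + G_num * H_num = (s + 1) + (1) = s + 2.
T(s) = (0.5)/(s + 2)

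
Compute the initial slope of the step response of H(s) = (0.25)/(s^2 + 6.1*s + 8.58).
IVT: y'(0⁺) = lim_{s→∞} s²·Y(s) = lim_{s→∞} s·H(s).
deg(num) = 0, deg(den) = 2, relative degree = 2 ≥ 2, so s·H(s) → 0. Initial slope = 0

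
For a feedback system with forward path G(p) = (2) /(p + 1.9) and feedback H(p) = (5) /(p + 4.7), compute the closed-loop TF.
Closed-loop T = G/(1+GH).
Numerator: G_num * H_den = 2*p + 9.4.
Denominator: G_den * H_den + G_num * H_num = (p^2 + 6.6*p + 8.93) + (10) = p^2 + 6.6*p + 18.93.
T(p) = (2*p + 9.4)/(p^2 + 6.6*p + 18.93)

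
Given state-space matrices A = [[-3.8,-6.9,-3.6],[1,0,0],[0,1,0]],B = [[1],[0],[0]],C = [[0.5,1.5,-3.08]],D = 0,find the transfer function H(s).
H(s) = C(sI - A)⁻¹B + D.
Characteristic polynomial det(sI - A) = s^3 + 3.8*s^2 + 6.9*s + 3.6.
Numerator from C·adj(sI-A)·B + D·det(sI-A) = 0.5*s^2 + 1.5*s - 3.08.
H(s) = (0.5*s^2 + 1.5*s - 3.08)/(s^3 + 3.8*s^2 + 6.9*s + 3.6)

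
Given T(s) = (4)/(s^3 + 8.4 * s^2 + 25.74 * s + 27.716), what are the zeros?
Numerator is a nonzero constant (4) → Zeros: none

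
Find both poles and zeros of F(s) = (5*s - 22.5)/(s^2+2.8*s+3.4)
Set denominator = 0: s^2 + 2.8*s + 3.4 = 0 → Poles: -1.4 + 1.2j, -1.4 - 1.2j
Set numerator = 0: 5*s - 22.5 = 0 → Zeros: 4.5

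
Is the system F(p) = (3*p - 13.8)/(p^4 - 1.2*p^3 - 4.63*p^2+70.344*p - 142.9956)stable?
Denominator: p^4 - 1.2*p^3 - 4.63*p^2 + 70.344*p - 142.9956 = (p + 4.6)(p - 2.2)(p^2 - 3.6*p + 14.13). Poles: -4.6, 1.8 + 3.3j, 1.8 - 3.3j, 2.2. All Re(p)<0: No (unstable)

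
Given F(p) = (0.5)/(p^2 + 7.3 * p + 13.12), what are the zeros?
Numerator is a nonzero constant (0.5) → Zeros: none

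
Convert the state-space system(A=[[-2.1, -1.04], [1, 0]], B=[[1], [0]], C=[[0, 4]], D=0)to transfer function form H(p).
H(p) = C(pI - A)⁻¹B + D.
Characteristic polynomial det(pI - A) = p^2 + 2.1*p + 1.04.
Numerator from C·adj(pI-A)·B + D·det(pI-A) = 4.
H(p) = (4)/(p^2 + 2.1*p + 1.04)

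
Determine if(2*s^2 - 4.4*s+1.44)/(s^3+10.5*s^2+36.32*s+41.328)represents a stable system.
Denominator: s^3 + 10.5*s^2 + 36.32*s + 41.328 = (s + 2.8)(s + 3.6)(s + 4.1). Poles: -2.8, -3.6, -4.1. All Re(p)<0: Yes (stable)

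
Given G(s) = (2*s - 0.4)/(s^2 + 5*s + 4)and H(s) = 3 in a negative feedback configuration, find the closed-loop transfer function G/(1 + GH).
Closed-loop T = G/(1+GH).
Numerator: G_num * H_den = 2*s - 0.4.
Denominator: G_den * H_den + G_num * H_num = (s^2 + 5*s + 4) + (6*s - 1.2) = s^2 + 11*s + 2.8.
T(s) = (2*s - 0.4)/(s^2 + 11*s + 2.8)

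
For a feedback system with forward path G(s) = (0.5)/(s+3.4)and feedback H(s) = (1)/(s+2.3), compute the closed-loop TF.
Closed-loop T = G/(1+GH).
Numerator: G_num * H_den = 0.5*s + 1.15.
Denominator: G_den * H_den + G_num * H_num = (s^2 + 5.7*s + 7.82) + (0.5) = s^2 + 5.7*s + 8.32.
T(s) = (0.5*s + 1.15)/(s^2 + 5.7*s + 8.32)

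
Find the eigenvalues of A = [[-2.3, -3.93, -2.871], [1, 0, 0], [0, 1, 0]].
Eigenvalues solve det(λI - A) = 0.
Characteristic polynomial: λ^3 + 2.3*λ^2 + 3.93*λ + 2.871 = 0.
Factor: (λ + 1.1)(λ^2 + 1.2*λ + 2.61) = 0.
Roots: -0.6 + 1.5j, -0.6 - 1.5j, -1.1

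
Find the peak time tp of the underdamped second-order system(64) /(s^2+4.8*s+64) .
Standard form: ωn²/(s²+2ζωn·s+ωn²) → ωn = 8, ζ = 0.3.
ωd = ωn·√(1-ζ²) = 8·√(1-0.3²) = 7.632.
tp = π/ωd = π/7.632 = 0.4117 s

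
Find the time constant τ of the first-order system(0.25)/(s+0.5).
First-order system: τ = -1/pole. Pole = -0.5. τ = -1/(-0.5) = 2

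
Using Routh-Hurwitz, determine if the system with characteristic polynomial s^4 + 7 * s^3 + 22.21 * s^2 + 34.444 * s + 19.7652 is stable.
Routh array:
s^4: [1, 22.21, 19.7652]; s^3: [7, 34.444]; s^2: [17.2894, 19.7652]; s^1: [26.4416]; s^0: [19.7652]
First column: [1, 7, 17.2894, 26.4416, 19.7652]. Sign changes = 0.
Yes, stable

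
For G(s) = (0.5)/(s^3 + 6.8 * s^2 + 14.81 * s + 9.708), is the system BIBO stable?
Denominator: s^3 + 6.8*s^2 + 14.81*s + 9.708 = (s + 1.2)(s^2 + 5.6*s + 8.09). Poles: -1.2, -2.8 + 0.5j, -2.8 - 0.5j. All Re(p)<0: Yes (stable)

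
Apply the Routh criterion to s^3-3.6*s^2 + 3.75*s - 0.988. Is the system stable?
Routh array:
s^3: [1, 3.75]; s^2: [-3.6, -0.988]; s^1: [3.47556]; s^0: [-0.988]
First column: [1, -3.6, 3.47556, -0.988]. Sign changes = 3.
No, unstable (3 RHP root(s))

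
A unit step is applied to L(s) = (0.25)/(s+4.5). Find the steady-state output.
FVT: lim_{t→∞} y(t) = lim_{s→0} s*Y(s) where Y(s) = L(s)/s.
= lim_{s→0} L(s) = L(0) = num(0)/den(0) = 0.25/4.5 = 0.05556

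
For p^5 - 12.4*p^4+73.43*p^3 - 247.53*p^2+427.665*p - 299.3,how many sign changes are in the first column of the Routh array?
Routh array:
p^5: [1, 73.43, 427.665]; p^4: [-12.4, -247.53, -299.3]; p^3: [53.4679, 403.528]; p^2: [-153.946, -299.3]; p^1: [299.576]; p^0: [-299.3]
First column: [1, -12.4, 53.4679, -153.946, 299.576, -299.3]. Sign changes = 5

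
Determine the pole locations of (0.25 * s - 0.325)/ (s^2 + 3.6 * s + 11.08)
Set denominator = 0: s^2 + 3.6*s + 11.08 = 0 → Poles: -1.8 + 2.8j, -1.8 - 2.8j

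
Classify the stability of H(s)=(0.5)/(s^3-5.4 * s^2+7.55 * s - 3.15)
Denominator: s^3 - 5.4*s^2 + 7.55*s - 3.15 = (s - 0.9)(s - 3.5)(s - 1). Poles: 0.9, 1, 3.5. Unstable (3 pole(s) in RHP)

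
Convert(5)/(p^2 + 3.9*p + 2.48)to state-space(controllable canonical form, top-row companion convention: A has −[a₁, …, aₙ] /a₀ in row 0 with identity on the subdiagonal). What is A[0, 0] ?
Reachable canonical form for den = p^2 + 3.9*p + 2.48: top row of A = -[a₁,a₂,...,aₙ]/a₀, ones on the subdiagonal, zeros elsewhere.
A = [[-3.9, -2.48], [1, 0]].
A[0,0] = -3.9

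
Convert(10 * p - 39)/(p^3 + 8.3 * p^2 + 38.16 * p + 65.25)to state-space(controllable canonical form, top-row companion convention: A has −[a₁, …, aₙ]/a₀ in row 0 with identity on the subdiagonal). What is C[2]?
Reachable canonical form: C = numerator coefficients (right-aligned, zero-padded to length n).
num = 10*p - 39, C = [[0, 10, -39]].
C[2] = -39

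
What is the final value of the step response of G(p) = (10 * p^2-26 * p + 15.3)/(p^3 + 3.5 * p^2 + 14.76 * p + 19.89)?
FVT: lim_{t→∞} y(t) = lim_{p→0} p*Y(p) where Y(p) = G(p)/p.
= lim_{p→0} G(p) = G(0) = num(0)/den(0) = 15.3/19.89 = 0.7692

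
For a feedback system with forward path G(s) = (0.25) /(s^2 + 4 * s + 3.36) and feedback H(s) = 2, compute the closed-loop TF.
Closed-loop T = G/(1+GH).
Numerator: G_num * H_den = 0.25.
Denominator: G_den * H_den + G_num * H_num = (s^2 + 4*s + 3.36) + (0.5) = s^2 + 4*s + 3.86.
T(s) = (0.25)/(s^2 + 4*s + 3.86)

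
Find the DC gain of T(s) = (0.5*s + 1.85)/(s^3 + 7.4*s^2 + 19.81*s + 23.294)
DC gain = T(0) = num(0)/den(0) = 1.85/23.294 = 0.07942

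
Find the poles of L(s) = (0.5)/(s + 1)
Set denominator = 0: s + 1 = 0 → Poles: -1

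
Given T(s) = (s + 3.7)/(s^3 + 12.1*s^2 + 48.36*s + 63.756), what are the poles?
Set denominator = 0: s^3 + 12.1*s^2 + 48.36*s + 63.756 = (s + 4.2)(s + 4.6)(s + 3.3) = 0 → Poles: -3.3, -4.2, -4.6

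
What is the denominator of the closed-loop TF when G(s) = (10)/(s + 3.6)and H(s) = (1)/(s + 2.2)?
Characteristic poly = G_den * H_den + G_num * H_num = (s^2 + 5.8*s + 7.92) + (10) = s^2 + 5.8*s + 17.92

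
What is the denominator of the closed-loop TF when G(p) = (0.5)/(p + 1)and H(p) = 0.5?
Characteristic poly = G_den * H_den + G_num * H_num = (p + 1) + (0.25) = p + 1.25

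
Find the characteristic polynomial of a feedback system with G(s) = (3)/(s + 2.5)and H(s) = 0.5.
Characteristic poly = G_den * H_den + G_num * H_num = (s + 2.5) + (1.5) = s + 4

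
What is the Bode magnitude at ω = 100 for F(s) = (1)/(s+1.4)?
Substitute s = j*100: F(j100) = 0.000139973 - 0.00999804j.
|F(j100)| = sqrt(Re² + Im²) = 0.009999.
20*log₁₀(0.009999) = -40.00 dB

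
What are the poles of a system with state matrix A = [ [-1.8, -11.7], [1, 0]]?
Eigenvalues solve det(λI - A) = 0.
Characteristic polynomial: λ^2 + 1.8*λ + 11.7 = 0.
Roots: -0.9 + 3.3j, -0.9 - 3.3j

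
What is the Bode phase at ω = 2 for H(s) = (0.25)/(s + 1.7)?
Substitute s = j*2: H(j2) = 0.0616836 - 0.0725689j.
∠H(j2) = atan2(Im, Re) = atan2(-0.0725689, 0.0616836) = -49.64°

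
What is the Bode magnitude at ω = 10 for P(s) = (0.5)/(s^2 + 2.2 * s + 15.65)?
Substitute s = j*10: P(j10) = -0.00555013 - 0.00144757j.
|P(j10)| = sqrt(Re² + Im²) = 0.005736.
20*log₁₀(0.005736) = -44.83 dB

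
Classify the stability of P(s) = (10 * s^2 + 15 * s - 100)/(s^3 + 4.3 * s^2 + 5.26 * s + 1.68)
Denominator: s^3 + 4.3*s^2 + 5.26*s + 1.68 = (s + 1.4)(s + 0.5)(s + 2.4). Poles: -0.5, -1.4, -2.4. Stable (all poles in LHP)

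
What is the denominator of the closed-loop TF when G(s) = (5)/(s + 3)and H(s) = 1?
Characteristic poly = G_den * H_den + G_num * H_num = (s + 3) + (5) = s + 8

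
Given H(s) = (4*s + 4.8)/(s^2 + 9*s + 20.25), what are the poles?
Set denominator = 0: s^2 + 9*s + 20.25 = (s + 4.5)(s + 4.5) = 0 → Poles: -4.5, -4.5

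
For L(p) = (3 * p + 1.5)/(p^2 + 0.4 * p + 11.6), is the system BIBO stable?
Denominator: p^2 + 0.4*p + 11.6. Poles: -0.2 + 3.4j, -0.2 - 3.4j. All Re(p)<0: Yes (stable)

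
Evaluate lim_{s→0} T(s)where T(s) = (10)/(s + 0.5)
DC gain = T(0) = num(0)/den(0) = 10/0.5 = 20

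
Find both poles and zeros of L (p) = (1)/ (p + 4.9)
Set denominator = 0: p + 4.9 = 0 → Poles: -4.9
Numerator is a nonzero constant (1) → Zeros: none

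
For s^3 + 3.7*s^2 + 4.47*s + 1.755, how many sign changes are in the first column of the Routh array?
Routh array:
s^3: [1, 4.47]; s^2: [3.7, 1.755]; s^1: [3.99568]; s^0: [1.755]
First column: [1, 3.7, 3.99568, 1.755]. Sign changes = 0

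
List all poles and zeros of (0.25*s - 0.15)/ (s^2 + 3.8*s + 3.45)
Set denominator = 0: s^2 + 3.8*s + 3.45 = (s + 1.5)(s + 2.3) = 0 → Poles: -1.5, -2.3
Set numerator = 0: 0.25*s - 0.15 = 0 → Zeros: 0.6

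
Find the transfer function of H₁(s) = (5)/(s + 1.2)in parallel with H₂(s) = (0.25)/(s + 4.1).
Parallel: H = H₁ + H₂ = (n₁·d₂ + n₂·d₁)/(d₁·d₂).
n₁·d₂ = 5*s + 20.5. n₂·d₁ = 0.25*s + 0.3. Sum = 5.25*s + 20.8. d₁·d₂ = s^2 + 5.3*s + 4.92.
H(s) = (5.25*s + 20.8)/(s^2 + 5.3*s + 4.92)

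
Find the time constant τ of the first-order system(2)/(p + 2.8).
First-order system: τ = -1/pole. Pole = -2.8. τ = -1/(-2.8) = 0.3571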